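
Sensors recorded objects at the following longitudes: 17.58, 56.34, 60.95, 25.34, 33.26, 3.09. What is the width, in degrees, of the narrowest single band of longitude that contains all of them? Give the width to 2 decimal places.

57.86°

Sort the longitudes: +3.09°, +17.58°, +25.34°, +33.26°, +56.34°, +60.95°.
Eastward gaps between consecutive values (wrapping around): 14.49°, 7.76°, 7.92°, 23.08°, 4.61°, 302.14°.
Largest gap = 302.14° ⇒ minimal covering band is its complement: 360° − 302.14° = 57.86°.
Band runs from +3.09° eastward to +60.95°.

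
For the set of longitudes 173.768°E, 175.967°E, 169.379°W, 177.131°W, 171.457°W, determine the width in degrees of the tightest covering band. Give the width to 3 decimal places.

16.853°

Sort the longitudes: -177.131°, -171.457°, -169.379°, +173.768°, +175.967°.
Eastward gaps between consecutive values (wrapping around): 5.674°, 2.078°, 343.147°, 2.199°, 6.902°.
Largest gap = 343.147° ⇒ minimal covering band is its complement: 360° − 343.147° = 16.853°.
Band runs from +173.768° eastward to -169.379°, crossing the antimeridian.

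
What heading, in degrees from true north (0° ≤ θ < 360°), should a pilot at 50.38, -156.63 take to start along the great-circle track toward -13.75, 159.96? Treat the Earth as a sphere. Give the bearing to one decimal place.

Δλ = 159.96 − -156.63 = 316.59°; wrapped into (−180°, 180°]: -43.41°.
θ = atan2( sin Δλ · cos φ₂ , cos φ₁ · sin φ₂ − sin φ₁ · cos φ₂ · cos Δλ )
  = atan2(-0.66752, -0.69512) = -136.160° → normalised to [0°, 360°): 223.840°.

223.8°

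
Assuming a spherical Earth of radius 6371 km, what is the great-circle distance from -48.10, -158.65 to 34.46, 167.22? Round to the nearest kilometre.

Δλ = 167.22 − -158.65 = 325.87°; wrapped into (−180°, 180°]: -34.13°.
Δφ = 34.46 − -48.10 = 82.56°.
a = sin²(Δφ/2) + cos φ₁ · cos φ₂ · sin²(Δλ/2) = 0.482676.
c = 2·atan2(√a, √(1−a)) = 1.53614 rad → d = 6371·c ≈ 9786.75 km.

9787 km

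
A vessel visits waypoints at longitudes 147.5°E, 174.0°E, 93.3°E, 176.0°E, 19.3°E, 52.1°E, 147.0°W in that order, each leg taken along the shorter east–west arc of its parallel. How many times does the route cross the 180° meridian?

1

Leg 1: +147.5° → +174.0°, shortest Δλ = 26.5° (east) — does not cross 180°.
Leg 2: +174.0° → +93.3°, shortest Δλ = -80.7° (west) — does not cross 180°.
Leg 3: +93.3° → +176.0°, shortest Δλ = 82.7° (east) — does not cross 180°.
Leg 4: +176.0° → +19.3°, shortest Δλ = -156.7° (west) — does not cross 180°.
Leg 5: +19.3° → +52.1°, shortest Δλ = 32.8° (east) — does not cross 180°.
Leg 6: +52.1° → -147.0°, shortest Δλ = 160.9° (east) — crosses 180°.
Total crossings: 1.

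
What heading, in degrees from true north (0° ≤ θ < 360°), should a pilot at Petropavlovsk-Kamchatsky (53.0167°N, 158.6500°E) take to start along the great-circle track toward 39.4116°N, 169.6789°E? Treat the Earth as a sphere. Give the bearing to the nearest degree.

147°

Δλ = 169.6789 − 158.6500 = 11.0289°.
θ = atan2( sin Δλ · cos φ₂ , cos φ₁ · sin φ₂ − sin φ₁ · cos φ₂ · cos Δλ )
  = atan2(0.14780, -0.22383) = 146.562° → normalised to [0°, 360°): 146.562°.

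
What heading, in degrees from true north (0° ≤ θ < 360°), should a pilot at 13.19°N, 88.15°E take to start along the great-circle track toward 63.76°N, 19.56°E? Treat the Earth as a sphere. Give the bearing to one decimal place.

333.8°

Δλ = 19.56 − 88.15 = -68.59°.
θ = atan2( sin Δλ · cos φ₂ , cos φ₁ · sin φ₂ − sin φ₁ · cos φ₂ · cos Δλ )
  = atan2(-0.41162, 0.83646) = -26.202° → normalised to [0°, 360°): 333.798°.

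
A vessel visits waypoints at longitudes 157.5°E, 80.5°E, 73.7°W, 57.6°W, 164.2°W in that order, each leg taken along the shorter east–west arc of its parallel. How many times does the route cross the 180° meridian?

Leg 1: +157.5° → +80.5°, shortest Δλ = -77.0° (west) — does not cross 180°.
Leg 2: +80.5° → -73.7°, shortest Δλ = -154.2° (west) — does not cross 180°.
Leg 3: -73.7° → -57.6°, shortest Δλ = 16.1° (east) — does not cross 180°.
Leg 4: -57.6° → -164.2°, shortest Δλ = -106.6° (west) — does not cross 180°.
Total crossings: 0.

0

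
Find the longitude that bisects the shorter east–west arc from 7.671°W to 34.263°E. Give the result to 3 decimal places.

Signed shortest Δλ from -7.671° to +34.263° is +41.934°.
Midpoint longitude = -7.671° + (+41.934°)/2 = -7.671° + 20.967° = +13.296°.

13.296°E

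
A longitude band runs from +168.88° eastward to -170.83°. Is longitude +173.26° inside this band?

Yes

Band width going east from +168.88° to -170.83°: ((-170.83 − 168.88) mod 360) = 20.29°.
Offset of +173.26° east of the west edge: ((173.26 − 168.88) mod 360) = 4.38°.
4.38° ≤ 20.29° ⇒ inside.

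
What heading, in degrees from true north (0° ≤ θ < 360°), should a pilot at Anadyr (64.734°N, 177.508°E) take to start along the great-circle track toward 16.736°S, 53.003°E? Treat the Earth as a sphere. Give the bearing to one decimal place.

Δλ = 53.003 − 177.508 = -124.505°.
θ = atan2( sin Δλ · cos φ₂ , cos φ₁ · sin φ₂ − sin φ₁ · cos φ₂ · cos Δλ )
  = atan2(-0.78917, 0.36768) = -65.019° → normalised to [0°, 360°): 294.981°.

295.0°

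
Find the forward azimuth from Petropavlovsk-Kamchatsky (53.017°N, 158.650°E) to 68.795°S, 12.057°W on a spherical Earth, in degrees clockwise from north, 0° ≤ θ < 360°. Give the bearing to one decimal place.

Δλ = -12.057 − 158.650 = -170.707°.
θ = atan2( sin Δλ · cos φ₂ , cos φ₁ · sin φ₂ − sin φ₁ · cos φ₂ · cos Δλ )
  = atan2(-0.05841, -0.27570) = -168.038° → normalised to [0°, 360°): 191.962°.

192.0°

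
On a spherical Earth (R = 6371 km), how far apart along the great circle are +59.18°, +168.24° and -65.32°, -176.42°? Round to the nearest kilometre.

13903 km

Δλ = -176.42 − 168.24 = -344.66°; wrapped into (−180°, 180°]: 15.34°.
Δφ = -65.32 − 59.18 = -124.50°.
a = sin²(Δφ/2) + cos φ₁ · cos φ₂ · sin²(Δλ/2) = 0.787014.
c = 2·atan2(√a, √(1−a)) = 2.18221 rad → d = 6371·c ≈ 13902.88 km.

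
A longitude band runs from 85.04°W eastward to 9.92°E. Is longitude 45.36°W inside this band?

Band width going east from -85.04° to +9.92°: ((9.92 − -85.04) mod 360) = 94.96°.
Offset of -45.36° east of the west edge: ((-45.36 − -85.04) mod 360) = 39.68°.
39.68° ≤ 94.96° ⇒ inside.

Yes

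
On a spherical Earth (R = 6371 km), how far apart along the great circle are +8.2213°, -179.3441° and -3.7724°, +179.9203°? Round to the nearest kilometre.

Δλ = 179.9203 − -179.3441 = 359.2644°; wrapped into (−180°, 180°]: -0.7356°.
Δφ = -3.7724 − 8.2213 = -11.9937°.
a = sin²(Δφ/2) + cos φ₁ · cos φ₂ · sin²(Δλ/2) = 0.010955.
c = 2·atan2(√a, √(1−a)) = 0.20972 rad → d = 6371·c ≈ 1336.13 km.

1336 km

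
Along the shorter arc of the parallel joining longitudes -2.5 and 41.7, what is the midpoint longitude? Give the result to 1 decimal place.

+19.6°

Signed shortest Δλ from -2.5° to +41.7° is +44.2°.
Midpoint longitude = -2.5° + (+44.2°)/2 = -2.5° + 22.1° = +19.6°.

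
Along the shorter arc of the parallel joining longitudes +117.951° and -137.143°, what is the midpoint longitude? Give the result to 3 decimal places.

Signed shortest Δλ from +117.951° to -137.143° is +104.906°.
Midpoint longitude = +117.951° + (+104.906°)/2 = +117.951° + 52.453° = +170.404°.
(The naïve average (+117.951 + -137.143)/2 = -9.596° is on the wrong side of the globe.)

+170.404°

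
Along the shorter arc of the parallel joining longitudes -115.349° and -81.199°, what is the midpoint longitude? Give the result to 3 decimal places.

Signed shortest Δλ from -115.349° to -81.199° is +34.150°.
Midpoint longitude = -115.349° + (+34.150°)/2 = -115.349° + 17.075° = -98.274°.

-98.274°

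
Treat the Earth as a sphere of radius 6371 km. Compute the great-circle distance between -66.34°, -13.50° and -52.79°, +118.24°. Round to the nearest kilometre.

Δλ = 118.24 − -13.50 = 131.74°.
Δφ = -52.79 − -66.34 = 13.55°.
a = sin²(Δφ/2) + cos φ₁ · cos φ₂ · sin²(Δλ/2) = 0.216045.
c = 2·atan2(√a, √(1−a)) = 0.96683 rad → d = 6371·c ≈ 6159.68 km.

6160 km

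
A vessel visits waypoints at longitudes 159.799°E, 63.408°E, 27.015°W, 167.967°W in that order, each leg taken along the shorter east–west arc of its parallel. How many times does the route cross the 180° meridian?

Leg 1: +159.799° → +63.408°, shortest Δλ = -96.391° (west) — does not cross 180°.
Leg 2: +63.408° → -27.015°, shortest Δλ = -90.423° (west) — does not cross 180°.
Leg 3: -27.015° → -167.967°, shortest Δλ = -140.952° (west) — does not cross 180°.
Total crossings: 0.

0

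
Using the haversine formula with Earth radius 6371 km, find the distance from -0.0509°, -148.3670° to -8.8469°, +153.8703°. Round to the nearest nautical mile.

Δλ = 153.8703 − -148.3670 = 302.2373°; wrapped into (−180°, 180°]: -57.7627°.
Δφ = -8.8469 − -0.0509 = -8.7960°.
a = sin²(Δφ/2) + cos φ₁ · cos φ₂ · sin²(Δλ/2) = 0.236391.
c = 2·atan2(√a, √(1−a)) = 1.01547 rad → d = 6371·c ≈ 6469.59 km ≈ 3493.30 nmi.

3493 nmi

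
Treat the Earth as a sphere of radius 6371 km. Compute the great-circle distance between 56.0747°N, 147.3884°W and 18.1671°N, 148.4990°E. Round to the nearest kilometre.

Δλ = 148.4990 − -147.3884 = 295.8874°; wrapped into (−180°, 180°]: -64.1126°.
Δφ = 18.1671 − 56.0747 = -37.9076°.
a = sin²(Δφ/2) + cos φ₁ · cos φ₂ · sin²(Δλ/2) = 0.254880.
c = 2·atan2(√a, √(1−a)) = 1.05843 rad → d = 6371·c ≈ 6743.27 km.

6743 km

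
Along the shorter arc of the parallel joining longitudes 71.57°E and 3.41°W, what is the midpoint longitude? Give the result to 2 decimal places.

34.08°E

Signed shortest Δλ from +71.57° to -3.41° is -74.98°.
Midpoint longitude = +71.57° + (-74.98°)/2 = +71.57° − 37.49° = +34.08°.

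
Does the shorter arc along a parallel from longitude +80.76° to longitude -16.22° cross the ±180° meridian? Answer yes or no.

No

Signed shortest Δλ = ((-16.22 − 80.76 + 180) mod 360) − 180 = -96.98°.
Going west by 96.98° from +80.76° reaches -16.22° without touching 180°.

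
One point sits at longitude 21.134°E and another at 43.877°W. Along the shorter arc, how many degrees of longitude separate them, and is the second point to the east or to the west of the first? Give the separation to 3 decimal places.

65.011° west

Raw difference: -43.877 − 21.134 = -65.011°.
Normalise into (−180°, 180°]: -65.011° stays -65.011°.
Negative ⇒ the second point lies to the west; separation 65.011°.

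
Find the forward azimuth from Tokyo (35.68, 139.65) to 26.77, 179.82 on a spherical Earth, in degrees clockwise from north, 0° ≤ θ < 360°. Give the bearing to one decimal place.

93.2°

Δλ = 179.82 − 139.65 = 40.17°.
θ = atan2( sin Δλ · cos φ₂ , cos φ₁ · sin φ₂ − sin φ₁ · cos φ₂ · cos Δλ )
  = atan2(0.57592, -0.03206) = 93.186° → normalised to [0°, 360°): 93.186°.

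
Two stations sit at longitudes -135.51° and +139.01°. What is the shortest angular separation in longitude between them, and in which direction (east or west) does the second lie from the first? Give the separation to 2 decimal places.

Raw difference: 139.01 − -135.51 = 274.52°.
Normalise into (−180°, 180°]: 274.52° − 360° = -85.48°.
Negative ⇒ the second point lies to the west; separation 85.48°.

85.48° west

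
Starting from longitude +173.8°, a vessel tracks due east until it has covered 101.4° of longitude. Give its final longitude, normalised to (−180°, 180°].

Start at +173.8°; shift +101.4° → +275.2°.
+275.2° lies outside (−180°, 180°]; subtract 360° → -84.8°.

-84.8°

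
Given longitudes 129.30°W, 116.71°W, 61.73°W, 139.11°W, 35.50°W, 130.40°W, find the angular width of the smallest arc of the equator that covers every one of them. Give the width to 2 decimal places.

Sort the longitudes: -139.11°, -130.40°, -129.30°, -116.71°, -61.73°, -35.50°.
Eastward gaps between consecutive values (wrapping around): 8.71°, 1.10°, 12.59°, 54.98°, 26.23°, 256.39°.
Largest gap = 256.39° ⇒ minimal covering band is its complement: 360° − 256.39° = 103.61°.
Band runs from -139.11° eastward to -35.50°.

103.61°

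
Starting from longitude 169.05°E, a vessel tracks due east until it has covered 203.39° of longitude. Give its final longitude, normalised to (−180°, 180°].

Start at +169.05°; shift +203.39° → +372.44°.
+372.44° lies outside (−180°, 180°]; subtract 360° → +12.44°.

12.44°E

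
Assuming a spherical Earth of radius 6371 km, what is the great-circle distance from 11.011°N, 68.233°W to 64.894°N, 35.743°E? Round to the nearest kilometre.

9546 km

Δλ = 35.743 − -68.233 = 103.976°.
Δφ = 64.894 − 11.011 = 53.883°.
a = sin²(Δφ/2) + cos φ₁ · cos φ₂ · sin²(Δλ/2) = 0.463817.
c = 2·atan2(√a, √(1−a)) = 1.49837 rad → d = 6371·c ≈ 9546.10 km.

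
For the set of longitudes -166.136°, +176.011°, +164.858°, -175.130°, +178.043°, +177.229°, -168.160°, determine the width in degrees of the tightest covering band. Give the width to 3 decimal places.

29.006°

Sort the longitudes: -175.130°, -168.160°, -166.136°, +164.858°, +176.011°, +177.229°, +178.043°.
Eastward gaps between consecutive values (wrapping around): 6.970°, 2.024°, 330.994°, 11.153°, 1.218°, 0.814°, 6.827°.
Largest gap = 330.994° ⇒ minimal covering band is its complement: 360° − 330.994° = 29.006°.
Band runs from +164.858° eastward to -166.136°, crossing the antimeridian.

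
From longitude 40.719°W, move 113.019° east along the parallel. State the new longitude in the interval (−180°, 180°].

Start at -40.719°; shift +113.019° → +72.300°.
+72.300° already lies in (−180°, 180°].

72.300°E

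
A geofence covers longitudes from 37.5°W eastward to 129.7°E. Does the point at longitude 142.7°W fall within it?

No

Band width going east from -37.5° to +129.7°: ((129.7 − -37.5) mod 360) = 167.2°.
Offset of -142.7° east of the west edge: ((-142.7 − -37.5) mod 360) = 254.8°.
254.8° > 167.2° ⇒ outside.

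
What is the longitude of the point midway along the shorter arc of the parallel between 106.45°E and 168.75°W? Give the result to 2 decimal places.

Signed shortest Δλ from +106.45° to -168.75° is +84.80°.
Midpoint longitude = +106.45° + (+84.80°)/2 = +106.45° + 42.40° = +148.85°.
(The naïve average (+106.45 + -168.75)/2 = -31.15° is on the wrong side of the globe.)

148.85°E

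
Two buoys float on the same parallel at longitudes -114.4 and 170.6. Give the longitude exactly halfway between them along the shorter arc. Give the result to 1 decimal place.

-151.9°

Signed shortest Δλ from -114.4° to +170.6° is -75.0°.
Midpoint longitude = -114.4° + (-75.0°)/2 = -114.4° − 37.5° = -151.9°.
(The naïve average (-114.4 + +170.6)/2 = 28.1° is on the wrong side of the globe.)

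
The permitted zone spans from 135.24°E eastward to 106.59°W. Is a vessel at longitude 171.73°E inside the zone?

Band width going east from +135.24° to -106.59°: ((-106.59 − 135.24) mod 360) = 118.17°.
Offset of +171.73° east of the west edge: ((171.73 − 135.24) mod 360) = 36.49°.
36.49° ≤ 118.17° ⇒ inside.

Yes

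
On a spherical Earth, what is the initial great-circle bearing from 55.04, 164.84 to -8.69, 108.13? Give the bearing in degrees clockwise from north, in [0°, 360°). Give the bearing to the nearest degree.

237°

Δλ = 108.13 − 164.84 = -56.71°.
θ = atan2( sin Δλ · cos φ₂ , cos φ₁ · sin φ₂ − sin φ₁ · cos φ₂ · cos Δλ )
  = atan2(-0.82631, -0.53124) = -122.737° → normalised to [0°, 360°): 237.263°.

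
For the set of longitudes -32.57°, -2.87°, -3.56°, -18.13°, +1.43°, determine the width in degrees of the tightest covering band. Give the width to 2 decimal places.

34.00°

Sort the longitudes: -32.57°, -18.13°, -3.56°, -2.87°, +1.43°.
Eastward gaps between consecutive values (wrapping around): 14.44°, 14.57°, 0.69°, 4.30°, 326.00°.
Largest gap = 326.00° ⇒ minimal covering band is its complement: 360° − 326.00° = 34.00°.
Band runs from -32.57° eastward to +1.43°.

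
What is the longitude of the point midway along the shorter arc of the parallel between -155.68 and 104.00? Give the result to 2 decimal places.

+154.16°

Signed shortest Δλ from -155.68° to +104.00° is -100.32°.
Midpoint longitude = -155.68° + (-100.32°)/2 = -155.68° − 50.16° = -205.84°.
Normalise into (−180°, 180°]: +154.16°.
(The naïve average (-155.68 + +104.00)/2 = -25.84° is on the wrong side of the globe.)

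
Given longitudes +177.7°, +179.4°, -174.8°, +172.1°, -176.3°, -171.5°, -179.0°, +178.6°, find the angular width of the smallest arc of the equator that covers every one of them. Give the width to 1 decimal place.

16.4°

Sort the longitudes: -179.0°, -176.3°, -174.8°, -171.5°, +172.1°, +177.7°, +178.6°, +179.4°.
Eastward gaps between consecutive values (wrapping around): 2.7°, 1.5°, 3.3°, 343.6°, 5.6°, 0.9°, 0.8°, 1.6°.
Largest gap = 343.6° ⇒ minimal covering band is its complement: 360° − 343.6° = 16.4°.
Band runs from +172.1° eastward to -171.5°, crossing the antimeridian.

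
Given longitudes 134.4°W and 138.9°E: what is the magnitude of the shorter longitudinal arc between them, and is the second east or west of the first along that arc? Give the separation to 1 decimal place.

86.7° west

Raw difference: 138.9 − -134.4 = 273.3°.
Normalise into (−180°, 180°]: 273.3° − 360° = -86.7°.
Negative ⇒ the second point lies to the west; separation 86.7°.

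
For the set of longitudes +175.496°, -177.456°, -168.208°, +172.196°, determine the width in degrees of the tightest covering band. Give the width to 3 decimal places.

19.596°

Sort the longitudes: -177.456°, -168.208°, +172.196°, +175.496°.
Eastward gaps between consecutive values (wrapping around): 9.248°, 340.404°, 3.300°, 7.048°.
Largest gap = 340.404° ⇒ minimal covering band is its complement: 360° − 340.404° = 19.596°.
Band runs from +172.196° eastward to -168.208°, crossing the antimeridian.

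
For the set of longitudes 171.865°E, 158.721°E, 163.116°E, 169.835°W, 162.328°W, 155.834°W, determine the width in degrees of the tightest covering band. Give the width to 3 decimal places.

Sort the longitudes: -169.835°, -162.328°, -155.834°, +158.721°, +163.116°, +171.865°.
Eastward gaps between consecutive values (wrapping around): 7.507°, 6.494°, 314.555°, 4.395°, 8.749°, 18.300°.
Largest gap = 314.555° ⇒ minimal covering band is its complement: 360° − 314.555° = 45.445°.
Band runs from +158.721° eastward to -155.834°, crossing the antimeridian.

45.445°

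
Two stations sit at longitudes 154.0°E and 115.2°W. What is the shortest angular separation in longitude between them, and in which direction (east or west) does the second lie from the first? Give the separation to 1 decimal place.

Raw difference: -115.2 − 154.0 = -269.2°.
Normalise into (−180°, 180°]: -269.2° + 360° = 90.8°.
Positive ⇒ the second point lies to the east; separation 90.8°.

90.8° east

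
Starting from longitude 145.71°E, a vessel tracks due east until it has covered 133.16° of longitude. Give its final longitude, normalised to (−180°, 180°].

Start at +145.71°; shift +133.16° → +278.87°.
+278.87° lies outside (−180°, 180°]; subtract 360° → -81.13°.

81.13°W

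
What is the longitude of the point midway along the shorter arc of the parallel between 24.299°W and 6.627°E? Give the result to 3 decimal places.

Signed shortest Δλ from -24.299° to +6.627° is +30.926°.
Midpoint longitude = -24.299° + (+30.926°)/2 = -24.299° + 15.463° = -8.836°.

8.836°W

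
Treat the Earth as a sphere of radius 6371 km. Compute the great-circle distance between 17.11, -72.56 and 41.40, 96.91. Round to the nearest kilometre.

13419 km

Δλ = 96.91 − -72.56 = 169.47°.
Δφ = 41.40 − 17.11 = 24.29°.
a = sin²(Δφ/2) + cos φ₁ · cos φ₂ · sin²(Δλ/2) = 0.755138.
c = 2·atan2(√a, √(1−a)) = 2.10630 rad → d = 6371·c ≈ 13419.25 km.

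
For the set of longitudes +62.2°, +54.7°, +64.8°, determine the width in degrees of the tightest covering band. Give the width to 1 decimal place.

10.1°

Sort the longitudes: +54.7°, +62.2°, +64.8°.
Eastward gaps between consecutive values (wrapping around): 7.5°, 2.6°, 349.9°.
Largest gap = 349.9° ⇒ minimal covering band is its complement: 360° − 349.9° = 10.1°.
Band runs from +54.7° eastward to +64.8°.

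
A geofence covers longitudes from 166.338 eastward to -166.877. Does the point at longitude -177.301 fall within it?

Yes

Band width going east from +166.338° to -166.877°: ((-166.877 − 166.338) mod 360) = 26.785°.
Offset of -177.301° east of the west edge: ((-177.301 − 166.338) mod 360) = 16.361°.
16.361° ≤ 26.785° ⇒ inside.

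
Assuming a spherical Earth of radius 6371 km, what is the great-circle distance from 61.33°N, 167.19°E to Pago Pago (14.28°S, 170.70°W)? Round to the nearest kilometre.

8631 km

Δλ = -170.70 − 167.19 = -337.89°; wrapped into (−180°, 180°]: 22.11°.
Δφ = -14.28 − 61.33 = -75.61°.
a = sin²(Δφ/2) + cos φ₁ · cos φ₂ · sin²(Δλ/2) = 0.392835.
c = 2·atan2(√a, √(1−a)) = 1.35479 rad → d = 6371·c ≈ 8631.37 km.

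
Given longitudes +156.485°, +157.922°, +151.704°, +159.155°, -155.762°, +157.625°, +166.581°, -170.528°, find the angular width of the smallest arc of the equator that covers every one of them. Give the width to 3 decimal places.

Sort the longitudes: -170.528°, -155.762°, +151.704°, +156.485°, +157.625°, +157.922°, +159.155°, +166.581°.
Eastward gaps between consecutive values (wrapping around): 14.766°, 307.466°, 4.781°, 1.140°, 0.297°, 1.233°, 7.426°, 22.891°.
Largest gap = 307.466° ⇒ minimal covering band is its complement: 360° − 307.466° = 52.534°.
Band runs from +151.704° eastward to -155.762°, crossing the antimeridian.

52.534°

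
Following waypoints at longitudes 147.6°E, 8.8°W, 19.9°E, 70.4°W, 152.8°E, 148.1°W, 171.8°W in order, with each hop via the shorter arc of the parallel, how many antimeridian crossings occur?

2

Leg 1: +147.6° → -8.8°, shortest Δλ = -156.4° (west) — does not cross 180°.
Leg 2: -8.8° → +19.9°, shortest Δλ = 28.7° (east) — does not cross 180°.
Leg 3: +19.9° → -70.4°, shortest Δλ = -90.3° (west) — does not cross 180°.
Leg 4: -70.4° → +152.8°, shortest Δλ = -136.8° (west) — crosses 180°.
Leg 5: +152.8° → -148.1°, shortest Δλ = 59.1° (east) — crosses 180°.
Leg 6: -148.1° → -171.8°, shortest Δλ = -23.7° (west) — does not cross 180°.
Total crossings: 2.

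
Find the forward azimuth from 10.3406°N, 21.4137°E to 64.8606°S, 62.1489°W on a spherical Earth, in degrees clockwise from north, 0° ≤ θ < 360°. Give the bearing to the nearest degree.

Δλ = -62.1489 − 21.4137 = -83.5626°.
θ = atan2( sin Δλ · cos φ₂ , cos φ₁ · sin φ₂ − sin φ₁ · cos φ₂ · cos Δλ )
  = atan2(-0.42214, -0.89912) = -154.850° → normalised to [0°, 360°): 205.150°.

205°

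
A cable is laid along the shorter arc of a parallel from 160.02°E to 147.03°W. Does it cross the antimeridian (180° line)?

Naïve |-147.03 − 160.02| = 307.05° > 180°, so the shorter arc goes the other way round — across 180°.
Signed shortest Δλ = ((-147.03 − 160.02 + 180) mod 360) − 180 = 52.95°.
Going east by 52.95° from +160.02° passes through 180° before reaching -147.03°.

Yes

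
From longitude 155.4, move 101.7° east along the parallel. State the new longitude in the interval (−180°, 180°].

Start at +155.4°; shift +101.7° → +257.1°.
+257.1° lies outside (−180°, 180°]; subtract 360° → -102.9°.

-102.9°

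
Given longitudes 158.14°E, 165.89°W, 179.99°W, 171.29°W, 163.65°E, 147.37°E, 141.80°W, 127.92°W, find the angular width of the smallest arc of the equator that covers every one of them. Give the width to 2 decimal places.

Sort the longitudes: -179.99°, -171.29°, -165.89°, -141.80°, -127.92°, +147.37°, +158.14°, +163.65°.
Eastward gaps between consecutive values (wrapping around): 8.70°, 5.40°, 24.09°, 13.88°, 275.29°, 10.77°, 5.51°, 16.36°.
Largest gap = 275.29° ⇒ minimal covering band is its complement: 360° − 275.29° = 84.71°.
Band runs from +147.37° eastward to -127.92°, crossing the antimeridian.

84.71°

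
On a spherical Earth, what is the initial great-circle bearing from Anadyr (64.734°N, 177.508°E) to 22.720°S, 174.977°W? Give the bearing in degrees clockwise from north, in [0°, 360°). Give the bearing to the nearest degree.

Δλ = -174.977 − 177.508 = -352.485°; wrapped into (−180°, 180°]: 7.515°.
θ = atan2( sin Δλ · cos φ₂ , cos φ₁ · sin φ₂ − sin φ₁ · cos φ₂ · cos Δλ )
  = atan2(0.12064, -0.99185) = 173.065° → normalised to [0°, 360°): 173.065°.

173°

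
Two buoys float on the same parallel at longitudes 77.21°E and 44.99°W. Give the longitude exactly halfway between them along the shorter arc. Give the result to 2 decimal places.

16.11°E

Signed shortest Δλ from +77.21° to -44.99° is -122.20°.
Midpoint longitude = +77.21° + (-122.20°)/2 = +77.21° − 61.10° = +16.11°.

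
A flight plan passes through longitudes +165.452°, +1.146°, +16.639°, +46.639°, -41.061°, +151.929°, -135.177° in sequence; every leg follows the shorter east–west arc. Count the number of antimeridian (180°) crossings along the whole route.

2

Leg 1: +165.452° → +1.146°, shortest Δλ = -164.306° (west) — does not cross 180°.
Leg 2: +1.146° → +16.639°, shortest Δλ = 15.493° (east) — does not cross 180°.
Leg 3: +16.639° → +46.639°, shortest Δλ = 30.0° (east) — does not cross 180°.
Leg 4: +46.639° → -41.061°, shortest Δλ = -87.7° (west) — does not cross 180°.
Leg 5: -41.061° → +151.929°, shortest Δλ = -167.01° (west) — crosses 180°.
Leg 6: +151.929° → -135.177°, shortest Δλ = 72.894° (east) — crosses 180°.
Total crossings: 2.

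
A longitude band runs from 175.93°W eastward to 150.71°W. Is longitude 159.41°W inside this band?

Yes

Band width going east from -175.93° to -150.71°: ((-150.71 − -175.93) mod 360) = 25.22°.
Offset of -159.41° east of the west edge: ((-159.41 − -175.93) mod 360) = 16.52°.
16.52° ≤ 25.22° ⇒ inside.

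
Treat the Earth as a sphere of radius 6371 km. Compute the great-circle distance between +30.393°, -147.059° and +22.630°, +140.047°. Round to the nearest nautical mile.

3879 nmi

Δλ = 140.047 − -147.059 = 287.106°; wrapped into (−180°, 180°]: -72.894°.
Δφ = 22.630 − 30.393 = -7.763°.
a = sin²(Δφ/2) + cos φ₁ · cos φ₂ · sin²(Δλ/2) = 0.285573.
c = 2·atan2(√a, √(1−a)) = 1.12757 rad → d = 6371·c ≈ 7183.76 km ≈ 3878.92 nmi.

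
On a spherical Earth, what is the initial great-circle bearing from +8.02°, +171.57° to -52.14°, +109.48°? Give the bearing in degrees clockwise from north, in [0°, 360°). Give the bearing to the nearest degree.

Δλ = 109.48 − 171.57 = -62.09°.
θ = atan2( sin Δλ · cos φ₂ , cos φ₁ · sin φ₂ − sin φ₁ · cos φ₂ · cos Δλ )
  = atan2(-0.54235, -0.82187) = -146.579° → normalised to [0°, 360°): 213.421°.

213°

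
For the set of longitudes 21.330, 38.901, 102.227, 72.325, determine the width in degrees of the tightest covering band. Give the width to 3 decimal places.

80.897°

Sort the longitudes: +21.330°, +38.901°, +72.325°, +102.227°.
Eastward gaps between consecutive values (wrapping around): 17.571°, 33.424°, 29.902°, 279.103°.
Largest gap = 279.103° ⇒ minimal covering band is its complement: 360° − 279.103° = 80.897°.
Band runs from +21.330° eastward to +102.227°.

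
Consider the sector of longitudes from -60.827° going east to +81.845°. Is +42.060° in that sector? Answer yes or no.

Yes

Band width going east from -60.827° to +81.845°: ((81.845 − -60.827) mod 360) = 142.672°.
Offset of +42.060° east of the west edge: ((42.060 − -60.827) mod 360) = 102.887°.
102.887° ≤ 142.672° ⇒ inside.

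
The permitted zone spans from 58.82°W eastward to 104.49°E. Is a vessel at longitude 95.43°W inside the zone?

Band width going east from -58.82° to +104.49°: ((104.49 − -58.82) mod 360) = 163.31°.
Offset of -95.43° east of the west edge: ((-95.43 − -58.82) mod 360) = 323.39°.
323.39° > 163.31° ⇒ outside.

No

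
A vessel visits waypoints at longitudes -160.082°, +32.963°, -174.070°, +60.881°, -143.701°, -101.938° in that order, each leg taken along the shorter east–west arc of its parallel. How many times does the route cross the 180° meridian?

4

Leg 1: -160.082° → +32.963°, shortest Δλ = -166.955° (west) — crosses 180°.
Leg 2: +32.963° → -174.070°, shortest Δλ = 152.967° (east) — crosses 180°.
Leg 3: -174.070° → +60.881°, shortest Δλ = -125.049° (west) — crosses 180°.
Leg 4: +60.881° → -143.701°, shortest Δλ = 155.418° (east) — crosses 180°.
Leg 5: -143.701° → -101.938°, shortest Δλ = 41.763° (east) — does not cross 180°.
Total crossings: 4.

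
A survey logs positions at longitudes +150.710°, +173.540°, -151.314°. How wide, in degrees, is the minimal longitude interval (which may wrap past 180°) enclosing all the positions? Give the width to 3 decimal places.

Sort the longitudes: -151.314°, +150.710°, +173.540°.
Eastward gaps between consecutive values (wrapping around): 302.024°, 22.830°, 35.146°.
Largest gap = 302.024° ⇒ minimal covering band is its complement: 360° − 302.024° = 57.976°.
Band runs from +150.710° eastward to -151.314°, crossing the antimeridian.

57.976°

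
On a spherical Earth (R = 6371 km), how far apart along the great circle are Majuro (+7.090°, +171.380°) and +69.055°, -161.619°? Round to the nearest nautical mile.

Δλ = -161.619 − 171.380 = -332.999°; wrapped into (−180°, 180°]: 27.001°.
Δφ = 69.055 − 7.090 = 61.965°.
a = sin²(Δφ/2) + cos φ₁ · cos φ₂ · sin²(Δλ/2) = 0.284328.
c = 2·atan2(√a, √(1−a)) = 1.12481 rad → d = 6371·c ≈ 7166.19 km ≈ 3869.43 nmi.

3869 nmi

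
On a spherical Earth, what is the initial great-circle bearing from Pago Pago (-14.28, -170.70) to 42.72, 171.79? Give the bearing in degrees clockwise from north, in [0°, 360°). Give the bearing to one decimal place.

345.1°

Δλ = 171.79 − -170.70 = 342.49°; wrapped into (−180°, 180°]: -17.51°.
θ = atan2( sin Δλ · cos φ₂ , cos φ₁ · sin φ₂ − sin φ₁ · cos φ₂ · cos Δλ )
  = atan2(-0.22104, 0.83027) = -14.908° → normalised to [0°, 360°): 345.092°.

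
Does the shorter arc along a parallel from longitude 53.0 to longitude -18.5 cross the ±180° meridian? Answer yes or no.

No

Signed shortest Δλ = ((-18.5 − 53.0 + 180) mod 360) − 180 = -71.5°.
Going west by 71.5° from +53.0° reaches -18.5° without touching 180°.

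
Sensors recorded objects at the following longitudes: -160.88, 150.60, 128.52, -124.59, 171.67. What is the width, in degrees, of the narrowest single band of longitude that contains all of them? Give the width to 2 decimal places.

106.89°

Sort the longitudes: -160.88°, -124.59°, +128.52°, +150.60°, +171.67°.
Eastward gaps between consecutive values (wrapping around): 36.29°, 253.11°, 22.08°, 21.07°, 27.45°.
Largest gap = 253.11° ⇒ minimal covering band is its complement: 360° − 253.11° = 106.89°.
Band runs from +128.52° eastward to -124.59°, crossing the antimeridian.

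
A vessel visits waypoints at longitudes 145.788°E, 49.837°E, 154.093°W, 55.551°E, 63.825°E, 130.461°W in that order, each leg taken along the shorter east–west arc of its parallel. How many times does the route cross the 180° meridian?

3

Leg 1: +145.788° → +49.837°, shortest Δλ = -95.951° (west) — does not cross 180°.
Leg 2: +49.837° → -154.093°, shortest Δλ = 156.07° (east) — crosses 180°.
Leg 3: -154.093° → +55.551°, shortest Δλ = -150.356° (west) — crosses 180°.
Leg 4: +55.551° → +63.825°, shortest Δλ = 8.274° (east) — does not cross 180°.
Leg 5: +63.825° → -130.461°, shortest Δλ = 165.714° (east) — crosses 180°.
Total crossings: 3.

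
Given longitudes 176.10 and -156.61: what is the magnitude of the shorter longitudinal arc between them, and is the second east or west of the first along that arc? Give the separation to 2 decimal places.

27.29° east

Raw difference: -156.61 − 176.10 = -332.71°.
Normalise into (−180°, 180°]: -332.71° + 360° = 27.29°.
Positive ⇒ the second point lies to the east; separation 27.29°.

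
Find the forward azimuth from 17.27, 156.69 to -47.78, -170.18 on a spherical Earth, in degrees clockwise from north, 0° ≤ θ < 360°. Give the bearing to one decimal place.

Δλ = -170.18 − 156.69 = -326.87°; wrapped into (−180°, 180°]: 33.13°.
θ = atan2( sin Δλ · cos φ₂ , cos φ₁ · sin φ₂ − sin φ₁ · cos φ₂ · cos Δλ )
  = atan2(0.36726, -0.87425) = 157.213° → normalised to [0°, 360°): 157.213°.

157.2°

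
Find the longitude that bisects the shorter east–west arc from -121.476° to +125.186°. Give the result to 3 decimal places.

Signed shortest Δλ from -121.476° to +125.186° is -113.338°.
Midpoint longitude = -121.476° + (-113.338°)/2 = -121.476° − 56.669° = -178.145°.
(The naïve average (-121.476 + +125.186)/2 = 1.855° is on the wrong side of the globe.)

-178.145°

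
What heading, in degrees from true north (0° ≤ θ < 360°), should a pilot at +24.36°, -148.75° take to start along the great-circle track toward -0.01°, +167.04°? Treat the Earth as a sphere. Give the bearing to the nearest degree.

Δλ = 167.04 − -148.75 = 315.79°; wrapped into (−180°, 180°]: -44.21°.
θ = atan2( sin Δλ · cos φ₂ , cos φ₁ · sin φ₂ − sin φ₁ · cos φ₂ · cos Δλ )
  = atan2(-0.69729, -0.29581) = -112.988° → normalised to [0°, 360°): 247.012°.

247°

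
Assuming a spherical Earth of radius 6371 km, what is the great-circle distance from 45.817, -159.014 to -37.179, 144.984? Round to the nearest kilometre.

Δλ = 144.984 − -159.014 = 303.998°; wrapped into (−180°, 180°]: -56.002°.
Δφ = -37.179 − 45.817 = -82.996°.
a = sin²(Δφ/2) + cos φ₁ · cos φ₂ · sin²(Δλ/2) = 0.561428.
c = 2·atan2(√a, √(1−a)) = 1.69396 rad → d = 6371·c ≈ 10792.25 km.

10792 km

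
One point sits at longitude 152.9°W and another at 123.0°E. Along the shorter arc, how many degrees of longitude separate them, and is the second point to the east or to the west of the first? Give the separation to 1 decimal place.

84.1° west

Raw difference: 123.0 − -152.9 = 275.9°.
Normalise into (−180°, 180°]: 275.9° − 360° = -84.1°.
Negative ⇒ the second point lies to the west; separation 84.1°.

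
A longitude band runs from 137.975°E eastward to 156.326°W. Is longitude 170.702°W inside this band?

Yes

Band width going east from +137.975° to -156.326°: ((-156.326 − 137.975) mod 360) = 65.699°.
Offset of -170.702° east of the west edge: ((-170.702 − 137.975) mod 360) = 51.323°.
51.323° ≤ 65.699° ⇒ inside.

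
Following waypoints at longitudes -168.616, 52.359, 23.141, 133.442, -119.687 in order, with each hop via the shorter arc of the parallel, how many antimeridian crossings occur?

2

Leg 1: -168.616° → +52.359°, shortest Δλ = -139.025° (west) — crosses 180°.
Leg 2: +52.359° → +23.141°, shortest Δλ = -29.218° (west) — does not cross 180°.
Leg 3: +23.141° → +133.442°, shortest Δλ = 110.301° (east) — does not cross 180°.
Leg 4: +133.442° → -119.687°, shortest Δλ = 106.871° (east) — crosses 180°.
Total crossings: 2.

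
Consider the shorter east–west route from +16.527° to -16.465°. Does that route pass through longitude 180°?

No

Signed shortest Δλ = ((-16.465 − 16.527 + 180) mod 360) − 180 = -32.992°.
Going west by 32.992° from +16.527° reaches -16.465° without touching 180°.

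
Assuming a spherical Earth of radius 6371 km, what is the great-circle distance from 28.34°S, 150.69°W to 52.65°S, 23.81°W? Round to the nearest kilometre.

Δλ = -23.81 − -150.69 = 126.88°.
Δφ = -52.65 − -28.34 = -24.31°.
a = sin²(Δφ/2) + cos φ₁ · cos φ₂ · sin²(Δλ/2) = 0.471547.
c = 2·atan2(√a, √(1−a)) = 1.51386 rad → d = 6371·c ≈ 9644.80 km.

9645 km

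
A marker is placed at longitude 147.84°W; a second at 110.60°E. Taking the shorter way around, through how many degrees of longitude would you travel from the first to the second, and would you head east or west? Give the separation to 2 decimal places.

101.56° west

Raw difference: 110.60 − -147.84 = 258.44°.
Normalise into (−180°, 180°]: 258.44° − 360° = -101.56°.
Negative ⇒ the second point lies to the west; separation 101.56°.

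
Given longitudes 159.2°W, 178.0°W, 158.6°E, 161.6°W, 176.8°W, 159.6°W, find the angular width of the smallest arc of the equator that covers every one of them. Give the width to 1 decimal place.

42.2°

Sort the longitudes: -178.0°, -176.8°, -161.6°, -159.6°, -159.2°, +158.6°.
Eastward gaps between consecutive values (wrapping around): 1.2°, 15.2°, 2.0°, 0.4°, 317.8°, 23.4°.
Largest gap = 317.8° ⇒ minimal covering band is its complement: 360° − 317.8° = 42.2°.
Band runs from +158.6° eastward to -159.2°, crossing the antimeridian.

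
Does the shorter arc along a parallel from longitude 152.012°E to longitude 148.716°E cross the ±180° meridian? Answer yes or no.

No

Signed shortest Δλ = ((148.716 − 152.012 + 180) mod 360) − 180 = -3.296°.
Going west by 3.296° from +152.012° reaches +148.716° without touching 180°.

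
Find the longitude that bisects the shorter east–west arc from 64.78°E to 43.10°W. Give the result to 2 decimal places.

10.84°E

Signed shortest Δλ from +64.78° to -43.10° is -107.88°.
Midpoint longitude = +64.78° + (-107.88°)/2 = +64.78° − 53.94° = +10.84°.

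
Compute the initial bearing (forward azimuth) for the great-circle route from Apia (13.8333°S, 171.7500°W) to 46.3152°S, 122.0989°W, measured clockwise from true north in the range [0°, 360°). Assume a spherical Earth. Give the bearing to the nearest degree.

Δλ = -122.0989 − -171.7500 = 49.6511°.
θ = atan2( sin Δλ · cos φ₂ , cos φ₁ · sin φ₂ − sin φ₁ · cos φ₂ · cos Δλ )
  = atan2(0.52639, -0.59526) = 138.514° → normalised to [0°, 360°): 138.514°.

139°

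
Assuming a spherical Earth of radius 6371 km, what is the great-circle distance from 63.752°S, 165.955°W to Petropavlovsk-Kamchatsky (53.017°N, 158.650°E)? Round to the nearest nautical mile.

Δλ = 158.650 − -165.955 = 324.605°; wrapped into (−180°, 180°]: -35.395°.
Δφ = 53.017 − -63.752 = 116.769°.
a = sin²(Δφ/2) + cos φ₁ · cos φ₂ · sin²(Δλ/2) = 0.749783.
c = 2·atan2(√a, √(1−a)) = 2.09389 rad → d = 6371·c ≈ 13340.20 km ≈ 7203.13 nmi.

7203 nmi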